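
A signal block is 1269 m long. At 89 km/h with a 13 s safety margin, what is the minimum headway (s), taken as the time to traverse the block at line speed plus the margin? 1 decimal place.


V = 89 / 3.6 = 24.7222 m/s
Block traversal time = 1269 / 24.7222 = 51.3303 s
Headway = 51.3303 + 13
Headway = 64.3 s

64.3


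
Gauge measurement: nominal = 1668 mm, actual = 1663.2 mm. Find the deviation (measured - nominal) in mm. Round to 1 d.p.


Deviation = measured - nominal
Deviation = 1663.2 - 1668
Deviation = -4.8 mm

-4.8


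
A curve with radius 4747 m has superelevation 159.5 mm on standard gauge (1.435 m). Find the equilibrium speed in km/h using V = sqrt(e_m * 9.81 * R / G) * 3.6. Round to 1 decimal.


Convert cant: e = 159.5 mm = 0.1595 m
V_ms = sqrt(0.1595 * 9.81 * 4747 / 1.435)
V_ms = sqrt(5176.032868) = 71.9447 m/s
V = 71.9447 * 3.6 = 259.0 km/h

259.0


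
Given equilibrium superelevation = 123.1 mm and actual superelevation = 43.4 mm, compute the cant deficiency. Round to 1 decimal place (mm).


Cant deficiency = equilibrium cant - actual cant
CD = 123.1 - 43.4
CD = 79.7 mm

79.7


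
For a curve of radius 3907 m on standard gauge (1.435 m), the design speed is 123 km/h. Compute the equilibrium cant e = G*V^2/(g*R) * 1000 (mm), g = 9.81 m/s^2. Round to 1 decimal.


Convert speed: V = 123 / 3.6 = 34.1667 m/s
Apply formula: e = 1.435 * 34.1667^2 / (9.81 * 3907)
e = 1.435 * 1167.3611 / 38327.67
e = 0.043706 m = 43.7 mm

43.7


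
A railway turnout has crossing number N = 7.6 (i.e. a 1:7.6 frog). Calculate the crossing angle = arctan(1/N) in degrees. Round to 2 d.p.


1/N = 1/7.6 = 0.131579
angle = arctan(0.131579) = 0.130827 rad
angle = 0.130827 * 180/pi = 7.50 degrees

7.50


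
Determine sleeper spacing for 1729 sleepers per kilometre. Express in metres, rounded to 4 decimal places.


Spacing = 1000 m / number of sleepers
Spacing = 1000 / 1729
Spacing = 0.5784 m

0.5784


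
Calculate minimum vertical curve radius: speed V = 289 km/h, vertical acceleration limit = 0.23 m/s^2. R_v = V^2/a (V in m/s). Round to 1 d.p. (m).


Convert speed: V = 289 / 3.6 = 80.2778 m/s
V^2 = 6444.5216 m^2/s^2
R_v = 6444.5216 / 0.23
R_v = 28019.7 m

28019.7


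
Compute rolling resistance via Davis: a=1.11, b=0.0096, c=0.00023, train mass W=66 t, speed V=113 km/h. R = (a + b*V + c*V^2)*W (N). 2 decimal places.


b*V = 0.0096 * 113 = 1.0848
c*V^2 = 0.00023 * 12769 = 2.93687
R_per_t = 1.11 + 1.0848 + 2.93687 = 5.13167 N/t
R_total = 5.13167 * 66 = 338.69 N

338.69


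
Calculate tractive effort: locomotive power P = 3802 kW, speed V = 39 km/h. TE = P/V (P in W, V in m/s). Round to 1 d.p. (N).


Convert: P = 3802 kW = 3802000 W
V = 39 / 3.6 = 10.8333 m/s
TE = 3802000 / 10.8333
TE = 350953.8 N

350953.8


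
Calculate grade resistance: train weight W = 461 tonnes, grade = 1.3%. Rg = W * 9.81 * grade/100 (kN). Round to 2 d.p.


Rg = W * 9.81 * grade / 100
Rg = 461 * 9.81 * 1.3 / 100
Rg = 4522.41 * 0.013
Rg = 58.79 kN

58.79


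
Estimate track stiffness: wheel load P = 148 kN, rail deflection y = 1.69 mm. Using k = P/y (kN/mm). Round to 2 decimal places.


Track stiffness k = P / y
k = 148 / 1.69
k = 87.57 kN/mm

87.57


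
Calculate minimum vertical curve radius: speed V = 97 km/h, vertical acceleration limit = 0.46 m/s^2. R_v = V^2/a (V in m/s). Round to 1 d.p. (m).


Convert speed: V = 97 / 3.6 = 26.9444 m/s
V^2 = 726.0031 m^2/s^2
R_v = 726.0031 / 0.46
R_v = 1578.3 m

1578.3


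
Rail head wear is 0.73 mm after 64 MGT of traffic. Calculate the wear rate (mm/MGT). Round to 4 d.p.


Wear rate = total wear / cumulative tonnage
Rate = 0.73 / 64
Rate = 0.0114 mm/MGT

0.0114


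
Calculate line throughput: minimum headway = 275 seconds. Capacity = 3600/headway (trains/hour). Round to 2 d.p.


Capacity = 3600 / headway
Capacity = 3600 / 275
Capacity = 13.09 trains/hour

13.09


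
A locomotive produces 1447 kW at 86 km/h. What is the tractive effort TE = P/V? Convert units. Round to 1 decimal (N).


Convert: P = 1447 kW = 1447000 W
V = 86 / 3.6 = 23.8889 m/s
TE = 1447000 / 23.8889
TE = 60572.1 N

60572.1


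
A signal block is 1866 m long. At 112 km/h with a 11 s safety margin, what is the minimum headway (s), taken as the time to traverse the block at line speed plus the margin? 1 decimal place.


V = 112 / 3.6 = 31.1111 m/s
Block traversal time = 1866 / 31.1111 = 59.9786 s
Headway = 59.9786 + 11
Headway = 71.0 s

71.0


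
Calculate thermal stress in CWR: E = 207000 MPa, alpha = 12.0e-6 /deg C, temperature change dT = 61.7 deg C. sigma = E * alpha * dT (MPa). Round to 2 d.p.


sigma = E * alpha * dT
sigma = 207000 * 12.0e-6 * 61.7
sigma = 2.484 * 61.7
sigma = 153.26 MPa

153.26


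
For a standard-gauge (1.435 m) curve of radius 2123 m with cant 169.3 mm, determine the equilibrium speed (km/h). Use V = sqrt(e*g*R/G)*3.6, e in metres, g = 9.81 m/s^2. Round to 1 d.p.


Convert cant: e = 169.3 mm = 0.1693 m
V_ms = sqrt(0.1693 * 9.81 * 2123 / 1.435)
V_ms = sqrt(2457.10694) = 49.5692 m/s
V = 49.5692 * 3.6 = 178.4 km/h

178.4


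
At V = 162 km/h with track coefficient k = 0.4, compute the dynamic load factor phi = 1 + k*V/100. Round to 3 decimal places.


phi = 1 + k * V / 100
phi = 1 + 0.4 * 162 / 100
phi = 1 + 0.648
phi = 1.648

1.648


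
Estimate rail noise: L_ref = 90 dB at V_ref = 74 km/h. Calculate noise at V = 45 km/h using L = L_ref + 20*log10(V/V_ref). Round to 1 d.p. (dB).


V/V_ref = 45 / 74 = 0.608108
log10(0.608108) = -0.216019
20 * -0.216019 = -4.3204
L = 90 + -4.3204 = 85.7 dB

85.7


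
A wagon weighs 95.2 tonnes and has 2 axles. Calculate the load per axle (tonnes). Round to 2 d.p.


Load per axle = total weight / number of axles
Load = 95.2 / 2
Load = 47.60 tonnes

47.60


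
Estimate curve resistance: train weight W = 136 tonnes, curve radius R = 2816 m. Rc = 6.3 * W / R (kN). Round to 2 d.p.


Rc = 6.3 * W / R
Rc = 6.3 * 136 / 2816
Rc = 856.8 / 2816
Rc = 0.30 kN

0.30


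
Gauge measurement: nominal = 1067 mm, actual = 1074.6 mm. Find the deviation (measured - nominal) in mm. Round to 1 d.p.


Deviation = measured - nominal
Deviation = 1074.6 - 1067
Deviation = 7.6 mm

7.6


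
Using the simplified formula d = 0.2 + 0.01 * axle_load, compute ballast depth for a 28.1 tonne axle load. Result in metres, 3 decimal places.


d = 0.2 + 0.01 * 28.1
d = 0.2 + 0.281
d = 0.481 m

0.481


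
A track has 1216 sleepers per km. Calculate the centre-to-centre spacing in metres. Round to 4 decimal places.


Spacing = 1000 m / number of sleepers
Spacing = 1000 / 1216
Spacing = 0.8224 m

0.8224


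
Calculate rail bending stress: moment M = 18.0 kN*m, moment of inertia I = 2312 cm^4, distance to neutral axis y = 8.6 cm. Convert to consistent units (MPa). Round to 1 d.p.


Convert units:
M = 18.0 kN*m = 18000000 N*mm
y = 8.6 cm = 86 mm
I = 2312 cm^4 = 23120000 mm^4
sigma = 18000000 * 86 / 23120000
sigma = 67.0 MPa

67.0


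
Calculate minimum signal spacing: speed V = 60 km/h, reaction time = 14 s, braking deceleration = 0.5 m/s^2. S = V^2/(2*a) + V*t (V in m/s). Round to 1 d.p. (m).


V = 60 / 3.6 = 16.6667 m/s
Braking distance = 16.6667^2 / (2*0.5) = 277.7778 m
Sighting distance = 16.6667 * 14 = 233.3333 m
S = 277.7778 + 233.3333 = 511.1 m

511.1


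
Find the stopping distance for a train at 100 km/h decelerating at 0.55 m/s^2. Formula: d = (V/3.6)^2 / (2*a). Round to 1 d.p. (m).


Convert speed: V = 100 / 3.6 = 27.7778 m/s
V^2 = 771.6049
d = 771.6049 / (2 * 0.55)
d = 771.6049 / 1.1
d = 701.5 m

701.5


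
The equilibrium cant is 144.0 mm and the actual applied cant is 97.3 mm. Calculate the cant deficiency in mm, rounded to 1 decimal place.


Cant deficiency = equilibrium cant - actual cant
CD = 144.0 - 97.3
CD = 46.7 mm

46.7


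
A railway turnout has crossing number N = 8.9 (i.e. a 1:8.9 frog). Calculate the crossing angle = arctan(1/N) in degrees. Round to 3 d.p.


1/N = 1/8.9 = 0.11236
angle = arctan(0.11236) = 0.11189 rad
angle = 0.11189 * 180/pi = 6.411 degrees

6.411


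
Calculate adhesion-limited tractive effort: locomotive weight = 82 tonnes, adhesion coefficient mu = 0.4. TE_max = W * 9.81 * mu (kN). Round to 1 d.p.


TE_max = W * g * mu
TE_max = 82 * 9.81 * 0.4
TE_max = 804.42 * 0.4
TE_max = 321.8 kN

321.8


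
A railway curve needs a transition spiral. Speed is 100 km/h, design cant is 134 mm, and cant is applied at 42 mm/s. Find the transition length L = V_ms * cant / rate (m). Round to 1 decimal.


Convert speed: V = 100 / 3.6 = 27.7778 m/s
L = 27.7778 * 134 / 42
L = 3722.2222 / 42
L = 88.6 m

88.6


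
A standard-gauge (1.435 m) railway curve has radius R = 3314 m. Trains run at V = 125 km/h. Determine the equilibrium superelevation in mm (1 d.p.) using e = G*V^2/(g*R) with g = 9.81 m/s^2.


Convert speed: V = 125 / 3.6 = 34.7222 m/s
Apply formula: e = 1.435 * 34.7222^2 / (9.81 * 3314)
e = 1.435 * 1205.6327 / 32510.34
e = 0.053216 m = 53.2 mm

53.2


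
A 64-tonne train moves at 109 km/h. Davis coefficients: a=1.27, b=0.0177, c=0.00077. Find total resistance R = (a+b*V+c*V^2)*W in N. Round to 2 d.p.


b*V = 0.0177 * 109 = 1.9293
c*V^2 = 0.00077 * 11881 = 9.14837
R_per_t = 1.27 + 1.9293 + 9.14837 = 12.34767 N/t
R_total = 12.34767 * 64 = 790.25 N

790.25


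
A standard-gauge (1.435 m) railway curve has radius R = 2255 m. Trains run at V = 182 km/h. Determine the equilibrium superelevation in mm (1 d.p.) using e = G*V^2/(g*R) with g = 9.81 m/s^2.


Convert speed: V = 182 / 3.6 = 50.5556 m/s
Apply formula: e = 1.435 * 50.5556^2 / (9.81 * 2255)
e = 1.435 * 2555.8642 / 22121.55
e = 0.165796 m = 165.8 mm

165.8


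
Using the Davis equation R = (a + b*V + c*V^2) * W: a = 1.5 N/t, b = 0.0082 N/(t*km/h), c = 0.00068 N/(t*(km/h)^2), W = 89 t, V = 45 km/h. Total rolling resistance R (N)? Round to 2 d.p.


b*V = 0.0082 * 45 = 0.369
c*V^2 = 0.00068 * 2025 = 1.377
R_per_t = 1.5 + 0.369 + 1.377 = 3.246 N/t
R_total = 3.246 * 89 = 288.89 N

288.89


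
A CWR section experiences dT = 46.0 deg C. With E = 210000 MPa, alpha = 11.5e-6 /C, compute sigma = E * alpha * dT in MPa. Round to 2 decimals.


sigma = E * alpha * dT
sigma = 210000 * 11.5e-6 * 46.0
sigma = 2.415 * 46.0
sigma = 111.09 MPa

111.09


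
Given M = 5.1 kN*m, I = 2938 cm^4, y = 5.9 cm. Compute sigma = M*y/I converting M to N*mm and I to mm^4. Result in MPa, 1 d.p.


Convert units:
M = 5.1 kN*m = 5100000 N*mm
y = 5.9 cm = 59 mm
I = 2938 cm^4 = 29380000 mm^4
sigma = 5100000 * 59 / 29380000
sigma = 10.2 MPa

10.2


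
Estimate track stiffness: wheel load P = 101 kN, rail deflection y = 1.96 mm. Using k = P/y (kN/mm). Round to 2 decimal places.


Track stiffness k = P / y
k = 101 / 1.96
k = 51.53 kN/mm

51.53


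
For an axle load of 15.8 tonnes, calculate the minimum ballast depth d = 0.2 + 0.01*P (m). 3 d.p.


d = 0.2 + 0.01 * 15.8
d = 0.2 + 0.158
d = 0.358 m

0.358


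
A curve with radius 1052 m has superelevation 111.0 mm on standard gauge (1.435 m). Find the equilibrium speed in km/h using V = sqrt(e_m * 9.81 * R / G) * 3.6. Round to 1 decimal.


Convert cant: e = 111.0 mm = 0.1110 m
V_ms = sqrt(0.1110 * 9.81 * 1052 / 1.435)
V_ms = sqrt(798.281059) = 28.2539 m/s
V = 28.2539 * 3.6 = 101.7 km/h

101.7


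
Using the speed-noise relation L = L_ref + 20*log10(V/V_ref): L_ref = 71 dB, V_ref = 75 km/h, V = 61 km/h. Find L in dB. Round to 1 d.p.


V/V_ref = 61 / 75 = 0.813333
log10(0.813333) = -0.089731
20 * -0.089731 = -1.7946
L = 71 + -1.7946 = 69.2 dB

69.2


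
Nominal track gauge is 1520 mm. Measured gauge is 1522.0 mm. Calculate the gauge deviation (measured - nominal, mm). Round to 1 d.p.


Deviation = measured - nominal
Deviation = 1522.0 - 1520
Deviation = 2.0 mm

2.0


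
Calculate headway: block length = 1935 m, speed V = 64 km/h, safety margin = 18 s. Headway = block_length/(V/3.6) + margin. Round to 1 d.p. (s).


V = 64 / 3.6 = 17.7778 m/s
Block traversal time = 1935 / 17.7778 = 108.8438 s
Headway = 108.8438 + 18
Headway = 126.8 s

126.8


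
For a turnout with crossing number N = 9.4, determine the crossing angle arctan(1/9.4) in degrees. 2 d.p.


1/N = 1/9.4 = 0.106383
angle = arctan(0.106383) = 0.105984 rad
angle = 0.105984 * 180/pi = 6.07 degrees

6.07


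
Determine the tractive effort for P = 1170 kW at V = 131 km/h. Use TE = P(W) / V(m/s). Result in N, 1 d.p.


Convert: P = 1170 kW = 1170000 W
V = 131 / 3.6 = 36.3889 m/s
TE = 1170000 / 36.3889
TE = 32152.7 N

32152.7


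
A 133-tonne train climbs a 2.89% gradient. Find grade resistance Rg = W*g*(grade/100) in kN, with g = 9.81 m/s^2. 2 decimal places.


Rg = W * 9.81 * grade / 100
Rg = 133 * 9.81 * 2.89 / 100
Rg = 1304.73 * 0.0289
Rg = 37.71 kN

37.71


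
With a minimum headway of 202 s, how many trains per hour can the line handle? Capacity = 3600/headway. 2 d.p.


Capacity = 3600 / headway
Capacity = 3600 / 202
Capacity = 17.82 trains/hour

17.82


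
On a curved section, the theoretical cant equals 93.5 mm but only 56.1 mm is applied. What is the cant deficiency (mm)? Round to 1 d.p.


Cant deficiency = equilibrium cant - actual cant
CD = 93.5 - 56.1
CD = 37.4 mm

37.4


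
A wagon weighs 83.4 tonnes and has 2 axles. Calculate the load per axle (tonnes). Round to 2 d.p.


Load per axle = total weight / number of axles
Load = 83.4 / 2
Load = 41.70 tonnes

41.70


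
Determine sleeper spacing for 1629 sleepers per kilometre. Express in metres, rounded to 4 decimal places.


Spacing = 1000 m / number of sleepers
Spacing = 1000 / 1629
Spacing = 0.6139 m

0.6139


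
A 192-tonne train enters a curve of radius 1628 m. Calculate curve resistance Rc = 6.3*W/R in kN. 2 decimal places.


Rc = 6.3 * W / R
Rc = 6.3 * 192 / 1628
Rc = 1209.6 / 1628
Rc = 0.74 kN

0.74


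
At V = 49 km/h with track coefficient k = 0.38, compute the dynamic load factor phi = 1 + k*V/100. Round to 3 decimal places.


phi = 1 + k * V / 100
phi = 1 + 0.38 * 49 / 100
phi = 1 + 0.1862
phi = 1.186

1.186


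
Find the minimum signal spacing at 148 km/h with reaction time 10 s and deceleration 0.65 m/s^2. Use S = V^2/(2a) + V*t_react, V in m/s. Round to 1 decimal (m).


V = 148 / 3.6 = 41.1111 m/s
Braking distance = 41.1111^2 / (2*0.65) = 1300.095 m
Sighting distance = 41.1111 * 10 = 411.1111 m
S = 1300.095 + 411.1111 = 1711.2 m

1711.2


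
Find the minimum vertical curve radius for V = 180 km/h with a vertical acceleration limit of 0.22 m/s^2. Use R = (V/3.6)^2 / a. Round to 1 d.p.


Convert speed: V = 180 / 3.6 = 50.0 m/s
V^2 = 2500.0 m^2/s^2
R_v = 2500.0 / 0.22
R_v = 11363.6 m

11363.6


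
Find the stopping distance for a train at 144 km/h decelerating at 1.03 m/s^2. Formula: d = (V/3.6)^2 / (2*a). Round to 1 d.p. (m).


Convert speed: V = 144 / 3.6 = 40.0 m/s
V^2 = 1600.0
d = 1600.0 / (2 * 1.03)
d = 1600.0 / 2.06
d = 776.7 m

776.7


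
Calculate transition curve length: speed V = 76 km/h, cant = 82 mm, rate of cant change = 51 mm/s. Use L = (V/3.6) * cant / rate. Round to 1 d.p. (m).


Convert speed: V = 76 / 3.6 = 21.1111 m/s
L = 21.1111 * 82 / 51
L = 1731.1111 / 51
L = 33.9 m

33.9


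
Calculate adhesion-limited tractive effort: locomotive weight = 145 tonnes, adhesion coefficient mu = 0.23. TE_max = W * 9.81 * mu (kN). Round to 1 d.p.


TE_max = W * g * mu
TE_max = 145 * 9.81 * 0.23
TE_max = 1422.45 * 0.23
TE_max = 327.2 kN

327.2


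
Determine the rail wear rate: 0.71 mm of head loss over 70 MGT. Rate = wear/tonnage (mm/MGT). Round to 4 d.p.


Wear rate = total wear / cumulative tonnage
Rate = 0.71 / 70
Rate = 0.0101 mm/MGT

0.0101


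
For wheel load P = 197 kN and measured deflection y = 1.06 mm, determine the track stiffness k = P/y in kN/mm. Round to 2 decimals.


Track stiffness k = P / y
k = 197 / 1.06
k = 185.85 kN/mm

185.85


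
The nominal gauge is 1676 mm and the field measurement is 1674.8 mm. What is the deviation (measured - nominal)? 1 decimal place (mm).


Deviation = measured - nominal
Deviation = 1674.8 - 1676
Deviation = -1.2 mm

-1.2


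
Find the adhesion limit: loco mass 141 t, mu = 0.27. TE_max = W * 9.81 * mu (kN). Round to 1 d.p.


TE_max = W * g * mu
TE_max = 141 * 9.81 * 0.27
TE_max = 1383.21 * 0.27
TE_max = 373.5 kN

373.5


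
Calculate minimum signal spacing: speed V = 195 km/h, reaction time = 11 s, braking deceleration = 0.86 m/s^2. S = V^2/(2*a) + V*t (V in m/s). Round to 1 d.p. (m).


V = 195 / 3.6 = 54.1667 m/s
Braking distance = 54.1667^2 / (2*0.86) = 1705.8301 m
Sighting distance = 54.1667 * 11 = 595.8333 m
S = 1705.8301 + 595.8333 = 2301.7 m

2301.7


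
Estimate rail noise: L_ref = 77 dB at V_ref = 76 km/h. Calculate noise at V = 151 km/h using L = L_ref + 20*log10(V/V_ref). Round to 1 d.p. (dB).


V/V_ref = 151 / 76 = 1.986842
log10(1.986842) = 0.298163
20 * 0.298163 = 5.9633
L = 77 + 5.9633 = 83.0 dB

83.0


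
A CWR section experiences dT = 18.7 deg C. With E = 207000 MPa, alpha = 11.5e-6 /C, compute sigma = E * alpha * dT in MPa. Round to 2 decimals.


sigma = E * alpha * dT
sigma = 207000 * 11.5e-6 * 18.7
sigma = 2.3805 * 18.7
sigma = 44.52 MPa

44.52


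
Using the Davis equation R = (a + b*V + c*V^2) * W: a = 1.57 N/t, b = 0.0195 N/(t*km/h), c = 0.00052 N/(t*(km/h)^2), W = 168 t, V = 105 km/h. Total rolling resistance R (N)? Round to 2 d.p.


b*V = 0.0195 * 105 = 2.0475
c*V^2 = 0.00052 * 11025 = 5.733
R_per_t = 1.57 + 2.0475 + 5.733 = 9.3505 N/t
R_total = 9.3505 * 168 = 1570.88 N

1570.88


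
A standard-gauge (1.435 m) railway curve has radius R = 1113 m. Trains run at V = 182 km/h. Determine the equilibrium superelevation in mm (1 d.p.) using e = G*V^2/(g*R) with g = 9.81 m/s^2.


Convert speed: V = 182 / 3.6 = 50.5556 m/s
Apply formula: e = 1.435 * 50.5556^2 / (9.81 * 1113)
e = 1.435 * 2555.8642 / 10918.53
e = 0.335912 m = 335.9 mm

335.9


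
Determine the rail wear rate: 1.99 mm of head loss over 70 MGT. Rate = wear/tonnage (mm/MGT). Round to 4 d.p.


Wear rate = total wear / cumulative tonnage
Rate = 1.99 / 70
Rate = 0.0284 mm/MGT

0.0284


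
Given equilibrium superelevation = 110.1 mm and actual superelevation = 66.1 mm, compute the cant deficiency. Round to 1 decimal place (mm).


Cant deficiency = equilibrium cant - actual cant
CD = 110.1 - 66.1
CD = 44.0 mm

44.0


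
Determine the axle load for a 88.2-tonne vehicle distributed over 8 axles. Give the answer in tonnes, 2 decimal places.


Load per axle = total weight / number of axles
Load = 88.2 / 8
Load = 11.03 tonnes

11.03


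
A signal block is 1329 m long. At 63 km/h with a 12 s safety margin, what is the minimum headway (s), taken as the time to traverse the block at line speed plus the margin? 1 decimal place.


V = 63 / 3.6 = 17.5 m/s
Block traversal time = 1329 / 17.5 = 75.9429 s
Headway = 75.9429 + 12
Headway = 87.9 s

87.9


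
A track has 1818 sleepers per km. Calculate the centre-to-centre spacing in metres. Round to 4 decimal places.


Spacing = 1000 m / number of sleepers
Spacing = 1000 / 1818
Spacing = 0.5501 m

0.5501


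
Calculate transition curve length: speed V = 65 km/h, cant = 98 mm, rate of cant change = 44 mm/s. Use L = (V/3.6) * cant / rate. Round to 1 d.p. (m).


Convert speed: V = 65 / 3.6 = 18.0556 m/s
L = 18.0556 * 98 / 44
L = 1769.4444 / 44
L = 40.2 m

40.2


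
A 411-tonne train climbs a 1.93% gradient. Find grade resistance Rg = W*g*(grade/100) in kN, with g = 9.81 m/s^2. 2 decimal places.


Rg = W * 9.81 * grade / 100
Rg = 411 * 9.81 * 1.93 / 100
Rg = 4031.91 * 0.0193
Rg = 77.82 kN

77.82


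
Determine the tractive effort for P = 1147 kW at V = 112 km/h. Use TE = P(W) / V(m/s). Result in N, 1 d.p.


Convert: P = 1147 kW = 1147000 W
V = 112 / 3.6 = 31.1111 m/s
TE = 1147000 / 31.1111
TE = 36867.9 N

36867.9


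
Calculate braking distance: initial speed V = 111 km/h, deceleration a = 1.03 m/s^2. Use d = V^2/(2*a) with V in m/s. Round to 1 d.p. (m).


Convert speed: V = 111 / 3.6 = 30.8333 m/s
V^2 = 950.6944
d = 950.6944 / (2 * 1.03)
d = 950.6944 / 2.06
d = 461.5 m

461.5


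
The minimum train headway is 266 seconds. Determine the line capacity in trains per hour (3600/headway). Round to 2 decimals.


Capacity = 3600 / headway
Capacity = 3600 / 266
Capacity = 13.53 trains/hour

13.53


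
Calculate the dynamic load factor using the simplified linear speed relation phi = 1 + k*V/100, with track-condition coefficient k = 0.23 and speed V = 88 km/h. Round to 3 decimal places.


phi = 1 + k * V / 100
phi = 1 + 0.23 * 88 / 100
phi = 1 + 0.2024
phi = 1.202

1.202


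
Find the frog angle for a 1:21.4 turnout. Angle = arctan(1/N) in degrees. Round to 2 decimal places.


1/N = 1/21.4 = 0.046729
angle = arctan(0.046729) = 0.046695 rad
angle = 0.046695 * 180/pi = 2.68 degrees

2.68


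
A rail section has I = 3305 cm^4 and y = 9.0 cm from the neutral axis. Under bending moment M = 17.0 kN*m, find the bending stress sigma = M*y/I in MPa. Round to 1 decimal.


Convert units:
M = 17.0 kN*m = 17000000 N*mm
y = 9.0 cm = 90 mm
I = 3305 cm^4 = 33050000 mm^4
sigma = 17000000 * 90 / 33050000
sigma = 46.3 MPa

46.3


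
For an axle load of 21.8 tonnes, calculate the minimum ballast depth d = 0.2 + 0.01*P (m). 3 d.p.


d = 0.2 + 0.01 * 21.8
d = 0.2 + 0.218
d = 0.418 m

0.418


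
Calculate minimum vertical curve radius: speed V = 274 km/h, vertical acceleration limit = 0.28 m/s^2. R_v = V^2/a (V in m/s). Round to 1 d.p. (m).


Convert speed: V = 274 / 3.6 = 76.1111 m/s
V^2 = 5792.9012 m^2/s^2
R_v = 5792.9012 / 0.28
R_v = 20688.9 m

20688.9


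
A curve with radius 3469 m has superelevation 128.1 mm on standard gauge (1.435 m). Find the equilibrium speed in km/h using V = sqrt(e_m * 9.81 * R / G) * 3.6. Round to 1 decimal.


Convert cant: e = 128.1 mm = 0.1281 m
V_ms = sqrt(0.1281 * 9.81 * 3469 / 1.435)
V_ms = sqrt(3037.879449) = 55.117 m/s
V = 55.117 * 3.6 = 198.4 km/h

198.4


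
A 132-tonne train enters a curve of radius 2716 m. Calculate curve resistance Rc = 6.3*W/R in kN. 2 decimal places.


Rc = 6.3 * W / R
Rc = 6.3 * 132 / 2716
Rc = 831.6 / 2716
Rc = 0.31 kN

0.31


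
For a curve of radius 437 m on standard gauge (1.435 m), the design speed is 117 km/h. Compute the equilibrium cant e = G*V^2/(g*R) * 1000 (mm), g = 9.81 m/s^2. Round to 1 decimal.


Convert speed: V = 117 / 3.6 = 32.5 m/s
Apply formula: e = 1.435 * 32.5^2 / (9.81 * 437)
e = 1.435 * 1056.25 / 4286.97
e = 0.353564 m = 353.6 mm

353.6


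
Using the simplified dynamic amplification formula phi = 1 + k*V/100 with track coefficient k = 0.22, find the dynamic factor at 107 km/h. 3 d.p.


phi = 1 + k * V / 100
phi = 1 + 0.22 * 107 / 100
phi = 1 + 0.2354
phi = 1.235

1.235


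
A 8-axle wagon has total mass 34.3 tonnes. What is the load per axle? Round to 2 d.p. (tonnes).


Load per axle = total weight / number of axles
Load = 34.3 / 8
Load = 4.29 tonnes

4.29


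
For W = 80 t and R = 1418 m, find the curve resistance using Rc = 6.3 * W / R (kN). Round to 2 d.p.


Rc = 6.3 * W / R
Rc = 6.3 * 80 / 1418
Rc = 504.0 / 1418
Rc = 0.36 kN

0.36


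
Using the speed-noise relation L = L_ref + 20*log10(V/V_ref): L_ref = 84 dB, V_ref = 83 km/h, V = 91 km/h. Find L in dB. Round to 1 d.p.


V/V_ref = 91 / 83 = 1.096386
log10(1.096386) = 0.039963
20 * 0.039963 = 0.7993
L = 84 + 0.7993 = 84.8 dB

84.8


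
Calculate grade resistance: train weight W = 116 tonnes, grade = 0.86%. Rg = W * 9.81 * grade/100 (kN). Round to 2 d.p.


Rg = W * 9.81 * grade / 100
Rg = 116 * 9.81 * 0.86 / 100
Rg = 1137.96 * 0.0086
Rg = 9.79 kN

9.79


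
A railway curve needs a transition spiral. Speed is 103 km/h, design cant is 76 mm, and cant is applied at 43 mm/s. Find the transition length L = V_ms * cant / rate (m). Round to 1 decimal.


Convert speed: V = 103 / 3.6 = 28.6111 m/s
L = 28.6111 * 76 / 43
L = 2174.4444 / 43
L = 50.6 m

50.6


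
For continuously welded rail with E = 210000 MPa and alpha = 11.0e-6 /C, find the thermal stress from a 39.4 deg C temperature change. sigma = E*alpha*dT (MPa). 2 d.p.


sigma = E * alpha * dT
sigma = 210000 * 11.0e-6 * 39.4
sigma = 2.31 * 39.4
sigma = 91.01 MPa

91.01


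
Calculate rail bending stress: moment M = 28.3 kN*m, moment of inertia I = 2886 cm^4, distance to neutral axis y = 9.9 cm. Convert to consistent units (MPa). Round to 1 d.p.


Convert units:
M = 28.3 kN*m = 28300000 N*mm
y = 9.9 cm = 99 mm
I = 2886 cm^4 = 28860000 mm^4
sigma = 28300000 * 99 / 28860000
sigma = 97.1 MPa

97.1


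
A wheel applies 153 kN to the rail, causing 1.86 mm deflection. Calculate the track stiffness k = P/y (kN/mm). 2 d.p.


Track stiffness k = P / y
k = 153 / 1.86
k = 82.26 kN/mm

82.26


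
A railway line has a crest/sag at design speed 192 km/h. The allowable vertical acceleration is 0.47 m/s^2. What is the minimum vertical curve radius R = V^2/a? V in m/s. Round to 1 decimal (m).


Convert speed: V = 192 / 3.6 = 53.3333 m/s
V^2 = 2844.4444 m^2/s^2
R_v = 2844.4444 / 0.47
R_v = 6052.0 m

6052.0


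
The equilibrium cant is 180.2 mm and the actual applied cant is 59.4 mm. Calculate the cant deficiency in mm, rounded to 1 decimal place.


Cant deficiency = equilibrium cant - actual cant
CD = 180.2 - 59.4
CD = 120.8 mm

120.8


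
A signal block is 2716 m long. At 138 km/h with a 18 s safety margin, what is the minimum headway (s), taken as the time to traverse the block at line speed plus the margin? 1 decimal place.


V = 138 / 3.6 = 38.3333 m/s
Block traversal time = 2716 / 38.3333 = 70.8522 s
Headway = 70.8522 + 18
Headway = 88.9 s

88.9


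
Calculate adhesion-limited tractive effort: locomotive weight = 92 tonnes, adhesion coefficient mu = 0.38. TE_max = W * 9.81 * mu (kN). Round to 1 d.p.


TE_max = W * g * mu
TE_max = 92 * 9.81 * 0.38
TE_max = 902.52 * 0.38
TE_max = 343.0 kN

343.0


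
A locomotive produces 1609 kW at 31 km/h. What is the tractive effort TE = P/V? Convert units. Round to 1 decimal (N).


Convert: P = 1609 kW = 1609000 W
V = 31 / 3.6 = 8.6111 m/s
TE = 1609000 / 8.6111
TE = 186851.6 N

186851.6


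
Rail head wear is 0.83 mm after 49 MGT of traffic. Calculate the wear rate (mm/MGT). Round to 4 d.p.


Wear rate = total wear / cumulative tonnage
Rate = 0.83 / 49
Rate = 0.0169 mm/MGT

0.0169


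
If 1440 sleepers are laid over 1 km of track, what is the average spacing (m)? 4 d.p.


Spacing = 1000 m / number of sleepers
Spacing = 1000 / 1440
Spacing = 0.6944 m

0.6944


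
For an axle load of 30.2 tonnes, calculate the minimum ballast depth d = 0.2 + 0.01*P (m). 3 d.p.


d = 0.2 + 0.01 * 30.2
d = 0.2 + 0.302
d = 0.502 m

0.502


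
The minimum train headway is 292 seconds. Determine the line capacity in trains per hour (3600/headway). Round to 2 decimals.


Capacity = 3600 / headway
Capacity = 3600 / 292
Capacity = 12.33 trains/hour

12.33


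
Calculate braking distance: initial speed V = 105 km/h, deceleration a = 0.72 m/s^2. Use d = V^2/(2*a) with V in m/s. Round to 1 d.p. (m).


Convert speed: V = 105 / 3.6 = 29.1667 m/s
V^2 = 850.6944
d = 850.6944 / (2 * 0.72)
d = 850.6944 / 1.44
d = 590.8 m

590.8


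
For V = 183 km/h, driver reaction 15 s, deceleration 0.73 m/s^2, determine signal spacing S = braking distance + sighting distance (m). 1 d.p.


V = 183 / 3.6 = 50.8333 m/s
Braking distance = 50.8333^2 / (2*0.73) = 1769.882 m
Sighting distance = 50.8333 * 15 = 762.5 m
S = 1769.882 + 762.5 = 2532.4 m

2532.4


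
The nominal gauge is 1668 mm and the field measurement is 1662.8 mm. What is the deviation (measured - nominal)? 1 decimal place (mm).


Deviation = measured - nominal
Deviation = 1662.8 - 1668
Deviation = -5.2 mm

-5.2


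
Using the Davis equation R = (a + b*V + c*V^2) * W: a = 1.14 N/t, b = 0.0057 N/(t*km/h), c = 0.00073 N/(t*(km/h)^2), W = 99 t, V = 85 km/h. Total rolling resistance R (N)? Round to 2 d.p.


b*V = 0.0057 * 85 = 0.4845
c*V^2 = 0.00073 * 7225 = 5.27425
R_per_t = 1.14 + 0.4845 + 5.27425 = 6.89875 N/t
R_total = 6.89875 * 99 = 682.98 N

682.98


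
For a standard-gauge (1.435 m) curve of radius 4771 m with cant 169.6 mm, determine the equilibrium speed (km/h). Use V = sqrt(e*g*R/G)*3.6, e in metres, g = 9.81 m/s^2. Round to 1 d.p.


Convert cant: e = 169.6 mm = 0.1696 m
V_ms = sqrt(0.1696 * 9.81 * 4771 / 1.435)
V_ms = sqrt(5531.620415) = 74.3749 m/s
V = 74.3749 * 3.6 = 267.7 km/h

267.7


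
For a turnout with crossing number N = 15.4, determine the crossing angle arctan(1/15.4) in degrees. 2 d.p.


1/N = 1/15.4 = 0.064935
angle = arctan(0.064935) = 0.064844 rad
angle = 0.064844 * 180/pi = 3.72 degrees

3.72


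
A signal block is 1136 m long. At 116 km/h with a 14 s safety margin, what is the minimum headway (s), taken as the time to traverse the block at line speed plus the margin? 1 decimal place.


V = 116 / 3.6 = 32.2222 m/s
Block traversal time = 1136 / 32.2222 = 35.2552 s
Headway = 35.2552 + 14
Headway = 49.3 s

49.3


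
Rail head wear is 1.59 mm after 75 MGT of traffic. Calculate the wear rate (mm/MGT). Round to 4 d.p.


Wear rate = total wear / cumulative tonnage
Rate = 1.59 / 75
Rate = 0.0212 mm/MGT

0.0212


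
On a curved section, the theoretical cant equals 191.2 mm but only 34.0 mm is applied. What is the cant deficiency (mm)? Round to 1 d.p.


Cant deficiency = equilibrium cant - actual cant
CD = 191.2 - 34.0
CD = 157.2 mm

157.2


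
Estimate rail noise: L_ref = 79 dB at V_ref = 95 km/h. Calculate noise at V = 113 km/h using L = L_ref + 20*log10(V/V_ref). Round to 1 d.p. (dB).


V/V_ref = 113 / 95 = 1.189474
log10(1.189474) = 0.075355
20 * 0.075355 = 1.5071
L = 79 + 1.5071 = 80.5 dB

80.5


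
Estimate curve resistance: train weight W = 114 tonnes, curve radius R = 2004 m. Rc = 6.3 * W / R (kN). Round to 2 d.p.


Rc = 6.3 * W / R
Rc = 6.3 * 114 / 2004
Rc = 718.2 / 2004
Rc = 0.36 kN

0.36


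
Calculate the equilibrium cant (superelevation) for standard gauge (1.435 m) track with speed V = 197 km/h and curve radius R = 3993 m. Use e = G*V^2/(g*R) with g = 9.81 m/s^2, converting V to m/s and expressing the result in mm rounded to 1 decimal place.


Convert speed: V = 197 / 3.6 = 54.7222 m/s
Apply formula: e = 1.435 * 54.7222^2 / (9.81 * 3993)
e = 1.435 * 2994.5216 / 39171.33
e = 0.109701 m = 109.7 mm

109.7


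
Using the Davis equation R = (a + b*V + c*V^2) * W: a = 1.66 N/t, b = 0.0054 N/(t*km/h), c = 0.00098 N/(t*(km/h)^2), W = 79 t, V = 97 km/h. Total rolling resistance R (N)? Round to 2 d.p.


b*V = 0.0054 * 97 = 0.5238
c*V^2 = 0.00098 * 9409 = 9.22082
R_per_t = 1.66 + 0.5238 + 9.22082 = 11.40462 N/t
R_total = 11.40462 * 79 = 900.96 N

900.96


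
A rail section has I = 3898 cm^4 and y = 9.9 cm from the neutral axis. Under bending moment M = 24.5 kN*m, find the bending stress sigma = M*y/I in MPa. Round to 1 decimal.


Convert units:
M = 24.5 kN*m = 24500000 N*mm
y = 9.9 cm = 99 mm
I = 3898 cm^4 = 38980000 mm^4
sigma = 24500000 * 99 / 38980000
sigma = 62.2 MPa

62.2


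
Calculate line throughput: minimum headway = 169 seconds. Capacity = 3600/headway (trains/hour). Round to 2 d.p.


Capacity = 3600 / headway
Capacity = 3600 / 169
Capacity = 21.30 trains/hour

21.30


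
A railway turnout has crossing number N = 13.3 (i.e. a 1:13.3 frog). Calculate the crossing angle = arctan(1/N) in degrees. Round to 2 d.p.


1/N = 1/13.3 = 0.075188
angle = arctan(0.075188) = 0.075047 rad
angle = 0.075047 * 180/pi = 4.30 degrees

4.30


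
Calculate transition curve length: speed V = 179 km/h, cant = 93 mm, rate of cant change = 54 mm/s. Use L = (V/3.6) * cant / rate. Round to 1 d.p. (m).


Convert speed: V = 179 / 3.6 = 49.7222 m/s
L = 49.7222 * 93 / 54
L = 4624.1667 / 54
L = 85.6 m

85.6


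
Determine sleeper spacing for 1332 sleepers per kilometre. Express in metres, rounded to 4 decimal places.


Spacing = 1000 m / number of sleepers
Spacing = 1000 / 1332
Spacing = 0.7508 m

0.7508


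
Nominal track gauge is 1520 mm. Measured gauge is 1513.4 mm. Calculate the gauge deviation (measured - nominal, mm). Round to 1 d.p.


Deviation = measured - nominal
Deviation = 1513.4 - 1520
Deviation = -6.6 mm

-6.6


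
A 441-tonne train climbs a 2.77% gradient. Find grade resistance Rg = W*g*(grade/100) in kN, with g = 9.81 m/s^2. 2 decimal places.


Rg = W * 9.81 * grade / 100
Rg = 441 * 9.81 * 2.77 / 100
Rg = 4326.21 * 0.0277
Rg = 119.84 kN

119.84


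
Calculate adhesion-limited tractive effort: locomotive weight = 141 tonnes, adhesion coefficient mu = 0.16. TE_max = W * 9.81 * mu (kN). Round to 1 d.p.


TE_max = W * g * mu
TE_max = 141 * 9.81 * 0.16
TE_max = 1383.21 * 0.16
TE_max = 221.3 kN

221.3


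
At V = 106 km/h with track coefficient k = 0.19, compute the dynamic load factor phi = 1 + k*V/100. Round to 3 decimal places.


phi = 1 + k * V / 100
phi = 1 + 0.19 * 106 / 100
phi = 1 + 0.2014
phi = 1.201

1.201


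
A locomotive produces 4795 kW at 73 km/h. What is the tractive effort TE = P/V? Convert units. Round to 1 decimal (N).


Convert: P = 4795 kW = 4795000 W
V = 73 / 3.6 = 20.2778 m/s
TE = 4795000 / 20.2778
TE = 236465.8 N

236465.8


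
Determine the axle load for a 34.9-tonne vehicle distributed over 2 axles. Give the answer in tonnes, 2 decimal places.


Load per axle = total weight / number of axles
Load = 34.9 / 2
Load = 17.45 tonnes

17.45


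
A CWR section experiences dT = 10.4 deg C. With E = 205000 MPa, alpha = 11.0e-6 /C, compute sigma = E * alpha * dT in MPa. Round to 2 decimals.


sigma = E * alpha * dT
sigma = 205000 * 11.0e-6 * 10.4
sigma = 2.255 * 10.4
sigma = 23.45 MPa

23.45


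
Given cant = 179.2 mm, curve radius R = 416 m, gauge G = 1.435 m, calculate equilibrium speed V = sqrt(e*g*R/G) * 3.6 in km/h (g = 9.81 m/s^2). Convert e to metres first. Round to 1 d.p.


Convert cant: e = 179.2 mm = 0.1792 m
V_ms = sqrt(0.1792 * 9.81 * 416 / 1.435)
V_ms = sqrt(509.622322) = 22.5748 m/s
V = 22.5748 * 3.6 = 81.3 km/h

81.3


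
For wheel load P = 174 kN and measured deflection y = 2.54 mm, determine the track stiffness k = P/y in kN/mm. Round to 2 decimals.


Track stiffness k = P / y
k = 174 / 2.54
k = 68.50 kN/mm

68.50


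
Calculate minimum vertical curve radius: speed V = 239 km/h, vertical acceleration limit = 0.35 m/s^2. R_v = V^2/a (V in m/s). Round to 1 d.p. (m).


Convert speed: V = 239 / 3.6 = 66.3889 m/s
V^2 = 4407.4846 m^2/s^2
R_v = 4407.4846 / 0.35
R_v = 12592.8 m

12592.8


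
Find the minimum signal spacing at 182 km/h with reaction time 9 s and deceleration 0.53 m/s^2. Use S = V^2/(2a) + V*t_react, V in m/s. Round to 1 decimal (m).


V = 182 / 3.6 = 50.5556 m/s
Braking distance = 50.5556^2 / (2*0.53) = 2411.1926 m
Sighting distance = 50.5556 * 9 = 455.0 m
S = 2411.1926 + 455.0 = 2866.2 m

2866.2


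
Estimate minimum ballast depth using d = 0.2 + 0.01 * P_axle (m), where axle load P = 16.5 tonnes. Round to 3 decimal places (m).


d = 0.2 + 0.01 * 16.5
d = 0.2 + 0.165
d = 0.365 m

0.365


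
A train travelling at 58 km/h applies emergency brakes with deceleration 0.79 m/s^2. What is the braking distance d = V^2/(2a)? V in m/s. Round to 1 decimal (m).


Convert speed: V = 58 / 3.6 = 16.1111 m/s
V^2 = 259.5679
d = 259.5679 / (2 * 0.79)
d = 259.5679 / 1.58
d = 164.3 m

164.3


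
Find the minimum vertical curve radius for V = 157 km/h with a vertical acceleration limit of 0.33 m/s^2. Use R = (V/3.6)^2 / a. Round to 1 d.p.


Convert speed: V = 157 / 3.6 = 43.6111 m/s
V^2 = 1901.929 m^2/s^2
R_v = 1901.929 / 0.33
R_v = 5763.4 m

5763.4


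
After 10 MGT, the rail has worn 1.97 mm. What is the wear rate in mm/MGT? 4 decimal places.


Wear rate = total wear / cumulative tonnage
Rate = 1.97 / 10
Rate = 0.1970 mm/MGT

0.1970


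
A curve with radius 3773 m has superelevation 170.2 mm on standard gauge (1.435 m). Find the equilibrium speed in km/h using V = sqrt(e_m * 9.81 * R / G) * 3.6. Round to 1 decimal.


Convert cant: e = 170.2 mm = 0.1702 m
V_ms = sqrt(0.1702 * 9.81 * 3773 / 1.435)
V_ms = sqrt(4389.989356) = 66.257 m/s
V = 66.257 * 3.6 = 238.5 km/h

238.5


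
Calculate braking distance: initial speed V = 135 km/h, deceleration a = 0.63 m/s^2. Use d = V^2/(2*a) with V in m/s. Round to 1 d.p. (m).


Convert speed: V = 135 / 3.6 = 37.5 m/s
V^2 = 1406.25
d = 1406.25 / (2 * 0.63)
d = 1406.25 / 1.26
d = 1116.1 m

1116.1


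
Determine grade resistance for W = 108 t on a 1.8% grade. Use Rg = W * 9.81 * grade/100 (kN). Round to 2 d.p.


Rg = W * 9.81 * grade / 100
Rg = 108 * 9.81 * 1.8 / 100
Rg = 1059.48 * 0.018
Rg = 19.07 kN

19.07


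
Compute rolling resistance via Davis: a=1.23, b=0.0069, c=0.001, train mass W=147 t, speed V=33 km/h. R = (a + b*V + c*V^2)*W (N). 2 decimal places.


b*V = 0.0069 * 33 = 0.2277
c*V^2 = 0.001 * 1089 = 1.089
R_per_t = 1.23 + 0.2277 + 1.089 = 2.5467 N/t
R_total = 2.5467 * 147 = 374.36 N

374.36


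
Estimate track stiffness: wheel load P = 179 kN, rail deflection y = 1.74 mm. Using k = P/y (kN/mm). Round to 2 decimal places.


Track stiffness k = P / y
k = 179 / 1.74
k = 102.87 kN/mm

102.87


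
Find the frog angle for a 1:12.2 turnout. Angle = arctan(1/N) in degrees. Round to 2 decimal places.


1/N = 1/12.2 = 0.081967
angle = arctan(0.081967) = 0.081784 rad
angle = 0.081784 * 180/pi = 4.69 degrees

4.69


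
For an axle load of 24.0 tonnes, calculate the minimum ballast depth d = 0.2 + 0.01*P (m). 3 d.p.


d = 0.2 + 0.01 * 24.0
d = 0.2 + 0.24
d = 0.440 m

0.440


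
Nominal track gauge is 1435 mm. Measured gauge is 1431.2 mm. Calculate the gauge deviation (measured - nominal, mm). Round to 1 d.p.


Deviation = measured - nominal
Deviation = 1431.2 - 1435
Deviation = -3.8 mm

-3.8


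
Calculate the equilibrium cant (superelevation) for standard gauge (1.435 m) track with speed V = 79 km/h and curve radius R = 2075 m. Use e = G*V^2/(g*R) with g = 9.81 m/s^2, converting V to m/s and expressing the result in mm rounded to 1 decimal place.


Convert speed: V = 79 / 3.6 = 21.9444 m/s
Apply formula: e = 1.435 * 21.9444^2 / (9.81 * 2075)
e = 1.435 * 481.5586 / 20355.75
e = 0.033948 m = 33.9 mm

33.9


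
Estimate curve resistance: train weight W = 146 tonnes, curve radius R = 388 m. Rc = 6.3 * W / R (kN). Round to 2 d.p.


Rc = 6.3 * W / R
Rc = 6.3 * 146 / 388
Rc = 919.8 / 388
Rc = 2.37 kN

2.37


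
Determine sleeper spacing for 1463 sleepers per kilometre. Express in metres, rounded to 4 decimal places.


Spacing = 1000 m / number of sleepers
Spacing = 1000 / 1463
Spacing = 0.6835 m

0.6835


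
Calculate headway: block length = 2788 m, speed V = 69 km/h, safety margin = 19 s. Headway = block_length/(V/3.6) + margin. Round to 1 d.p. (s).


V = 69 / 3.6 = 19.1667 m/s
Block traversal time = 2788 / 19.1667 = 145.4609 s
Headway = 145.4609 + 19
Headway = 164.5 s

164.5


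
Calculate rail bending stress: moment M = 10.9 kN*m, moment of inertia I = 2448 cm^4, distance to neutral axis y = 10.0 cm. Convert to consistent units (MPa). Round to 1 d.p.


Convert units:
M = 10.9 kN*m = 10900000 N*mm
y = 10.0 cm = 100 mm
I = 2448 cm^4 = 24480000 mm^4
sigma = 10900000 * 100 / 24480000
sigma = 44.5 MPa

44.5


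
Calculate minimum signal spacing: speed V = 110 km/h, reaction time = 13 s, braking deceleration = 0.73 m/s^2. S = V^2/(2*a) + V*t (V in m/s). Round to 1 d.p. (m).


V = 110 / 3.6 = 30.5556 m/s
Braking distance = 30.5556^2 / (2*0.73) = 639.4808 m
Sighting distance = 30.5556 * 13 = 397.2222 m
S = 639.4808 + 397.2222 = 1036.7 m

1036.7


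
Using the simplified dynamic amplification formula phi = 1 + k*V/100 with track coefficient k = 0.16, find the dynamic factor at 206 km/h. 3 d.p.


phi = 1 + k * V / 100
phi = 1 + 0.16 * 206 / 100
phi = 1 + 0.3296
phi = 1.330

1.330
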